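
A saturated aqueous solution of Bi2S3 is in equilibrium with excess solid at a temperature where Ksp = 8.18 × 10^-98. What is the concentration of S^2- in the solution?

Bi2S3(s) ⇌ 2 Bi^3+(aq) + 3 S^2-(aq)
Ksp = [Bi^3+]^2[S^2-]^3
For each mole of Bi2S3 that dissolves: [Bi^3+] = 2s, [S^2-] = 3s.
Ksp = (2s)^2(3s)^3 = 108s^5
s = (8.18 × 10^-98 / 108)^(1/5) = 1.499 × 10^-20 M
[S^2-] = 3s = 4.50 × 10^-20 M

4.50e-20 M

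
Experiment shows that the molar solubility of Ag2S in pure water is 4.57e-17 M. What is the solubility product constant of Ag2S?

Ag2S(s) ⇌ 2 Ag^+(aq) + S^2-(aq)
For each mole of Ag2S that dissolves: [Ag^+] = 2s, [S^2-] = s.
Ksp = [Ag^+]^2[S^2-]
Ksp = (2s)^2s = 4s^3
Ksp = 4 × (4.57 x 10^-17)^3 = 3.82 × 10^-49

3.82 x 10^-49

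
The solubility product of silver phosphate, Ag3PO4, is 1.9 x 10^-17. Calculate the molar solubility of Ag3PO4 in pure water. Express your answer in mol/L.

s ≈ 2.9 x 10^-5 M

Ag3PO4(s) <=> 3 Ag^+ + PO4^3-
Ksp = [Ag^+]^3[PO4^3-]
Let s = molar solubility. Then [Ag^+] = 3s and [PO4^3-] = s.
Substituting: Ksp = (3s)^3s = 27s^4
Solving, s = (1.9 x 10^-17/27)^(1/4) = 2.9 × 10^-5 M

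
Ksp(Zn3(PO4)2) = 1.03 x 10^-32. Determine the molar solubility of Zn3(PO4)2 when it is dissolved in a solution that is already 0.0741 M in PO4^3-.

Zn3(PO4)2(s) <=> 3 Zn^2+ + 2 PO4^3-
Ksp = [Zn^2+]^3[PO4^3-]^2
If s mol/L dissolves here, [Zn^2+] = 3s, [PO4^3-] = 0.0741 + 2s ≈ 0.0741 (Ksp is small, so little additional dissolves).
Ksp ≈ (3s)^3 × (0.0741)^2
s = 4.11 × 10^-11 M
Check: 2s = 8.2 × 10^-11 ≪ 0.0741, so the approximation is valid.

s ≈ 4.11e-11 M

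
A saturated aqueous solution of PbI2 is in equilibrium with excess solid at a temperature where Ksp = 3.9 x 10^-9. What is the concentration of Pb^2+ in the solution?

PbI2(s) ⇌ Pb^2+ + 2 I^-
Ksp = [Pb^2+][I^-]^2
With molar solubility s: [Pb^2+] = s, [I^-] = 2s.
Substituting: Ksp = s(2s)^2 = 4s^3
s^3 = 3.9 x 10^-9 / 4, so s = 9.92 × 10^-4 M
[Pb^2+] = s = 9.9 × 10^-4 M

9.9e-4 M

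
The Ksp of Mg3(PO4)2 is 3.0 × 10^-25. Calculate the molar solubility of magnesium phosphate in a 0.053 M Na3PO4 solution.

Mg3(PO4)2(s) ⇌ 3 Mg^2+ + 2 PO4^3-
Ksp = [Mg^2+]^3[PO4^3-]^2
Let s be the molar solubility in this solution. [Mg^2+] = 3s, [PO4^3-] = 0.053 + 2s ≈ 0.053 (Ksp is small, so little additional dissolves).
Ksp ≈ (3s)^3 × (0.053)^2
s = 1.6 x 10^-8 M
Check: 2s = 3.2 × 10^-8 ≪ 0.053, so the approximation is valid.

1.6 x 10^-8 M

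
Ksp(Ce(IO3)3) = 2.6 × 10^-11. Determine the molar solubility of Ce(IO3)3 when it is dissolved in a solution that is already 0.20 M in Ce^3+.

Ce(IO3)3(s) <=> Ce^3+ + 3 IO3^-
Ksp = [Ce^3+][IO3^-]^3
If s mol/L dissolves here, [Ce^3+] = 0.20 + s ≈ 0.20, [IO3^-] = 3s (common-ion effect: Ce^3+ is already 0.20 M).
Ksp ≈ 0.20 × (3s)^3
s = 1.7 × 10^-4 M
Check: s = 1.7 × 10^-4 ≪ 0.20, so the approximation is valid.

1.7 x 10^-4 M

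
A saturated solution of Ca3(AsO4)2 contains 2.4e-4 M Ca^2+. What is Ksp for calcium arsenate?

3.5 × 10^-19

Ca3(AsO4)2(s) ⇌ 3 Ca^2+(aq) + 2 AsO4^3-(aq)
Stoichiometry gives [AsO4^3-] = (2/3)[Ca^2+] = 1.60 × 10^-4 M.
Ksp = [Ca^2+]^3[AsO4^3-]^2
Ksp = (2.4 x 10^-4)^3 × (1.60 x 10^-4)^2 = 3.5 x 10^-19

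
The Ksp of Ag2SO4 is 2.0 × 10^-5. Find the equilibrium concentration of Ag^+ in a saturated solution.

[Ag^+] ≈ 3.4 × 10^-2 M

Ag2SO4(s) ⇌ 2 Ag^+ + SO4^2-
Ksp = [Ag^+]^2[SO4^2-]
Let s = molar solubility. Then [Ag^+] = 2s and [SO4^2-] = s.
Ksp = (2s)^2s = 4s^3
Solving, s = (2.0 × 10^-5/4)^(1/3) = 1.71 × 10^-2 M
[Ag^+] = 2s = 3.4 × 10^-2 M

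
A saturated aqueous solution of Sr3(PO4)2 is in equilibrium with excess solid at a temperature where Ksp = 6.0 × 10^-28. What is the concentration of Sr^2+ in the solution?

Sr3(PO4)2(s) ⇌ 3 Sr^2+(aq) + 2 PO4^3-(aq)
Ksp = [Sr^2+]^3[PO4^3-]^2
If s mol/L of Sr3(PO4)2 dissolves, [Sr^2+] = 3s and [PO4^3-] = 2s.
Substituting: Ksp = (3s)^3(2s)^2 = 108s^5
Solving, s = (6.0 × 10^-28/108)^(1/5) = 1.41 x 10^-6 M
[Sr^2+] = 3s = 4.2 × 10^-6 M

[Sr^2+] = 4.2 × 10^-6 M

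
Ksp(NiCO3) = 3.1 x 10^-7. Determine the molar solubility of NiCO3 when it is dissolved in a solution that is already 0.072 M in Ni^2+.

s ≈ 4.3 x 10^-6 M

NiCO3(s) <=> Ni^2+(aq) + CO3^2-(aq)
Ksp = [Ni^2+][CO3^2-]
If s mol/L dissolves here, [Ni^2+] = 0.072 + s ≈ 0.072, [CO3^2-] = s (Ksp is small, so little additional dissolves).
Ksp ≈ 0.072 × s
s = 4.3 × 10^-6 M
Check: s = 4.3 × 10^-6 ≪ 0.072, so the approximation is valid.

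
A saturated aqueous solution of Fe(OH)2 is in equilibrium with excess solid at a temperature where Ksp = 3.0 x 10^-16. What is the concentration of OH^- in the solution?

Fe(OH)2(s) <=> Fe^2+ + 2 OH^-
Ksp = [Fe^2+][OH^-]^2
Let s = molar solubility. Then [Fe^2+] = s and [OH^-] = 2s.
So Ksp = s × (2s)^2 = 4s^3
s = (3.0 x 10^-16 / 4)^(1/3) = 4.22 x 10^-6 M
[OH^-] = 2s = 8.4 × 10^-6 M

8.4 × 10^-6 M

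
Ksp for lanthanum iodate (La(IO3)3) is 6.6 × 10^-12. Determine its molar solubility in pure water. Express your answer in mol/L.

7.0 × 10^-4 M

La(IO3)3(s) ⇌ La^3+ + 3 IO3^-
Ksp = [La^3+][IO3^-]^3
If s mol/L of La(IO3)3 dissolves, [La^3+] = s and [IO3^-] = 3s.
So Ksp = s × (3s)^3 = 27s^4
s^4 = 6.6 × 10^-12 / 27, so s = 7.0 × 10^-4 M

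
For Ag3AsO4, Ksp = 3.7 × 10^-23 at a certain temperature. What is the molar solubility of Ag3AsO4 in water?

s ≈ 1.1e-6 M

Ag3AsO4(s) ⇌ 3 Ag^+ + AsO4^3-
Ksp = [Ag^+]^3[AsO4^3-]
For each mole of Ag3AsO4 that dissolves: [Ag^+] = 3s, [AsO4^3-] = s.
Substituting: Ksp = (3s)^3s = 27s^4
Solving, s = (3.7 × 10^-23/27)^(1/4) = 1.1 x 10^-6 M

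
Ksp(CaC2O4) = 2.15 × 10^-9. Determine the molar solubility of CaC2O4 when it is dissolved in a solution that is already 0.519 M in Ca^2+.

CaC2O4(s) ⇌ Ca^2+(aq) + C2O4^2-(aq)
Ksp = [Ca^2+][C2O4^2-]
Let s = moles of CaC2O4 that dissolve per litre. [Ca^2+] = 0.519 + s ≈ 0.519, [C2O4^2-] = s (common-ion effect: Ca^2+ is already 0.519 M).
Ksp ≈ 0.519 × s
s = 4.14 × 10^-9 M
Check: s = 4.1 × 10^-9 ≪ 0.519, so the approximation is valid.

s = 4.14e-9 M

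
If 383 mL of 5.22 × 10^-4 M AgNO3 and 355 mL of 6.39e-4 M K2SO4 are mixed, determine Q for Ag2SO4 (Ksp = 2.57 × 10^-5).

Total volume = 383 + 355 = 738 mL.
[Ag^+] = 5.22 × 10^-4 × (383/738) = 2.709 × 10^-4 M
[SO4^2-] = 6.39 x 10^-4 × (355/738) = 3.074 × 10^-4 M
Ag2SO4(s) <=> 2 Ag^+(aq) + SO4^2-(aq), so Q = [Ag^+]^2[SO4^2-]
Q = (2.709 × 10^-4)^2(3.074 × 10^-4) = 2.26 × 10^-11
Q < Ksp, so no precipitate of Ag2SO4 forms.

Q ≈ 2.26 x 10^-11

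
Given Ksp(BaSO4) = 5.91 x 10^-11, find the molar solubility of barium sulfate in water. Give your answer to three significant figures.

BaSO4(s) <=> Ba^2+ + SO4^2-
Ksp = [Ba^2+][SO4^2-]
With molar solubility s: [Ba^2+] = s, [SO4^2-] = s.
Ksp = s^2
s = (5.91 x 10^-11)^(1/2) = 7.69 × 10^-6 M

s = 7.69 × 10^-6 M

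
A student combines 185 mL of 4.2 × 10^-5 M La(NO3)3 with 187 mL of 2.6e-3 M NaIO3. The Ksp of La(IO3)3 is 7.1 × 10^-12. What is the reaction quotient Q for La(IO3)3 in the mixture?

Q ≈ 4.7 × 10^-14

Total volume = 185 + 187 = 372 mL.
[La^3+] = 4.2 × 10^-5 × (185/372) = 2.09 × 10^-5 M
[IO3^-] = 2.6 × 10^-3 × (187/372) = 1.31 x 10^-3 M
La(IO3)3(s) ⇌ La^3+ + 3 IO3^-, so Q = [La^3+][IO3^-]^3
Q = (2.09 × 10^-5)(1.31 × 10^-3)^3 = 4.7 × 10^-14
Q < Ksp, so no precipitate of La(IO3)3 forms.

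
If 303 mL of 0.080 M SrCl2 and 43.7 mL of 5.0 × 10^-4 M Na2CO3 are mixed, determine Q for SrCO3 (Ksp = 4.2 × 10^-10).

Q ≈ 4.4e-6

Total volume = 303 + 43.7 = 346.7 mL.
[Sr^2+] = 8.0 x 10^-2 × (303/346.7) = 6.99 x 10^-2 M
[CO3^2-] = 5.0 × 10^-4 × (43.7/346.7) = 6.30 x 10^-5 M
SrCO3(s) ⇌ Sr^2+ + CO3^2-, so Q = [Sr^2+][CO3^2-]
Q = (6.99 x 10^-2)(6.30 x 10^-5) = 4.4 x 10^-6
Q > Ksp, so SrCO3 will precipitate.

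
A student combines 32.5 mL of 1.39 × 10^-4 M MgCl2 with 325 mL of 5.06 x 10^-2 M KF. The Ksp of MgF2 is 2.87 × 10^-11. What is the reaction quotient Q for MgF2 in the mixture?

2.67 × 10^-8

Total volume = 32.5 + 325 = 357.5 mL.
[Mg^2+] = 1.39 × 10^-4 × (32.5/357.5) = 1.264 × 10^-5 M
[F^-] = 5.06 × 10^-2 × (325/357.5) = 4.600 x 10^-2 M
MgF2(s) ⇌ Mg^2+(aq) + 2 F^-(aq), so Q = [Mg^2+][F^-]^2
Q = (1.264 x 10^-5)(4.600 × 10^-2)^2 = 2.67 × 10^-8
Q > Ksp, so MgF2 will precipitate.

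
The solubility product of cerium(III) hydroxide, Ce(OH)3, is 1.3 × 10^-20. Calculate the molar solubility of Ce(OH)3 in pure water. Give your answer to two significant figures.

Ce(OH)3(s) <=> Ce^3+(aq) + 3 OH^-(aq)
Ksp = [Ce^3+][OH^-]^3
Let s = molar solubility. Then [Ce^3+] = s and [OH^-] = 3s.
Substituting: Ksp = s(3s)^3 = 27s^4
s^4 = 1.3 × 10^-20 / 27, so s = 4.7 x 10^-6 M

s = 4.7 × 10^-6 M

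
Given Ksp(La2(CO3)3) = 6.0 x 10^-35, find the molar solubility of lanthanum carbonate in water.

s = 5.6 x 10^-8 M

La2(CO3)3(s) ⇌ 2 La^3+(aq) + 3 CO3^2-(aq)
Ksp = [La^3+]^2[CO3^2-]^3
For each mole of La2(CO3)3 that dissolves: [La^3+] = 2s, [CO3^2-] = 3s.
Ksp = (2s)^2(3s)^3 = 108s^5
s = (6.0 x 10^-35 / 108)^(1/5) = 5.6 × 10^-8 M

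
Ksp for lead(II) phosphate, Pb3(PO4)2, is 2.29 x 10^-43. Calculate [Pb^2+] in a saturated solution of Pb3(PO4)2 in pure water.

[Pb^2+] ≈ 3.49 × 10^-9 M

Pb3(PO4)2(s) <=> 3 Pb^2+ + 2 PO4^3-
Ksp = [Pb^2+]^3[PO4^3-]^2
For each mole of Pb3(PO4)2 that dissolves: [Pb^2+] = 3s, [PO4^3-] = 2s.
So Ksp = (3s)^3 × (2s)^2 = 108s^5
s = (2.29 x 10^-43 / 108)^(1/5) = 1.162 × 10^-9 M
[Pb^2+] = 3s = 3.49 × 10^-9 M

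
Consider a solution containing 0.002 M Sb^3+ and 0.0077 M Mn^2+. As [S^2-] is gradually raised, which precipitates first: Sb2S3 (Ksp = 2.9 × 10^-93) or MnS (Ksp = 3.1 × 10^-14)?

Each salt begins to precipitate when Q = Ksp, i.e. when [S^2-] reaches its threshold.
For Sb2S3: 2.9 × 10^-93 = (0.002)^2 × [S^2-]^3  ⇒  [S^2-] = 9.0 × 10^-30 M.
For MnS: 3.1 × 10^-14 = 0.0077 × [S^2-]  ⇒  [S^2-] = 4.0 × 10^-12 M.
The salt with the lower threshold [S^2-] precipitates first: Sb2S3.

Sb2S3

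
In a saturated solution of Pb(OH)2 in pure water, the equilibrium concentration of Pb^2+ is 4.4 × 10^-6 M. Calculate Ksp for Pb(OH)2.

Pb(OH)2(s) ⇌ Pb^2+ + 2 OH^-
Stoichiometry gives [OH^-] = (2/1)[Pb^2+] = 8.80 × 10^-6 M.
Ksp = [Pb^2+][OH^-]^2
Ksp = 4.4 × 10^-6 × (8.80 x 10^-6)^2 = 3.4 x 10^-16

Ksp = 3.4 x 10^-16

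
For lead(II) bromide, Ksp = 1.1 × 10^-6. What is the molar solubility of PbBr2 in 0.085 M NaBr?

PbBr2(s) ⇌ Pb^2+ + 2 Br^-
Ksp = [Pb^2+][Br^-]^2
Let s be the molar solubility in this solution. [Pb^2+] = s, [Br^-] = 0.085 + 2s ≈ 0.085 (common-ion effect: Br^- is already 0.085 M).
Ksp ≈ s × (0.085)^2
s = 1.5 × 10^-4 M
Check: 2s = 3.0 × 10^-4 ≪ 0.085, so the approximation is valid.

s = 1.5 × 10^-4 M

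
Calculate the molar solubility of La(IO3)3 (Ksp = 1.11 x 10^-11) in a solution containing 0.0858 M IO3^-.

La(IO3)3(s) <=> La^3+(aq) + 3 IO3^-(aq)
Ksp = [La^3+][IO3^-]^3
Let s = moles of La(IO3)3 that dissolve per litre. [La^3+] = s, [IO3^-] = 0.0858 + 3s ≈ 0.0858 (common-ion effect: IO3^- is already 0.0858 M).
Ksp ≈ s × (0.0858)^3
s = 1.76 x 10^-8 M
Check: 3s = 5.3 × 10^-8 ≪ 0.0858, so the approximation is valid.

s ≈ 1.76e-8 M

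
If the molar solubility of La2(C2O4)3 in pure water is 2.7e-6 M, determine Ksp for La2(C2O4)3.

Ksp ≈ 1.5e-26

La2(C2O4)3(s) ⇌ 2 La^3+(aq) + 3 C2O4^2-(aq)
If s mol/L of La2(C2O4)3 dissolves, [La^3+] = 2s and [C2O4^2-] = 3s.
Ksp = [La^3+]^2[C2O4^2-]^3
Ksp = (2s)^2(3s)^3 = 108s^5
Ksp = 108 × (2.7 × 10^-6)^5 = 1.5 x 10^-26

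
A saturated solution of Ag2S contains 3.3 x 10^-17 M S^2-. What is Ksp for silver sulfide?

Ksp = 1.4 x 10^-49

Ag2S(s) ⇌ 2 Ag^+ + S^2-
Stoichiometry gives [Ag^+] = (2/1)[S^2-] = 6.60 × 10^-17 M.
Ksp = [Ag^+]^2[S^2-]
Ksp = (6.60 × 10^-17)^2 × 3.3 x 10^-17 = 1.4 × 10^-49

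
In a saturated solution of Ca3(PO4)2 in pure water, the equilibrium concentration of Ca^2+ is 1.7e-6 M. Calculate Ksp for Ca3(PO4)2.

Ksp = 6.3e-30

Ca3(PO4)2(s) <=> 3 Ca^2+ + 2 PO4^3-
Stoichiometry gives [PO4^3-] = (2/3)[Ca^2+] = 1.13 × 10^-6 M.
Ksp = [Ca^2+]^3[PO4^3-]^2
Ksp = (1.7 × 10^-6)^3 × (1.13 × 10^-6)^2 = 6.3 x 10^-30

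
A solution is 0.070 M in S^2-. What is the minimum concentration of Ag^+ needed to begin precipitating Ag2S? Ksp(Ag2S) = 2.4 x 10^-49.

[Ag^+] ≈ 1.9e-24 M

Ag2S(s) ⇌ 2 Ag^+(aq) + S^2-(aq)
Ksp = [Ag^+]^2[S^2-]
Precipitation begins when Q = Ksp. With [S^2-] = 0.070 M:
2.4 x 10^-49 = (0.070) × [Ag^+]^2
[Ag^+] = (2.4 x 10^-49 / 7.0 × 10^-2)^(1/2) = 1.9 × 10^-24 M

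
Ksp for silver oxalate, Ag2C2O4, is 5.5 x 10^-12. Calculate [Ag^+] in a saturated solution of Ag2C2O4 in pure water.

Ag2C2O4(s) <=> 2 Ag^+(aq) + C2O4^2-(aq)
Ksp = [Ag^+]^2[C2O4^2-]
Let s = molar solubility. Then [Ag^+] = 2s and [C2O4^2-] = s.
So Ksp = (2s)^2 × s = 4s^3
s^3 = 5.5 x 10^-12 / 4, so s = 1.11 × 10^-4 M
[Ag^+] = 2s = 2.2 × 10^-4 M

[Ag^+] = 2.2 × 10^-4 M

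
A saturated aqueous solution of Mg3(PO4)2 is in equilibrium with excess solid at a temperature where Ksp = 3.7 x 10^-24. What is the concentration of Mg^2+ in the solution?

[Mg^2+] ≈ 2.4 x 10^-5 M

Mg3(PO4)2(s) ⇌ 3 Mg^2+(aq) + 2 PO4^3-(aq)
Ksp = [Mg^2+]^3[PO4^3-]^2
Let s = molar solubility. Then [Mg^2+] = 3s and [PO4^3-] = 2s.
Ksp = (3s)^3(2s)^2 = 108s^5
Solving, s = (3.7 x 10^-24/108)^(1/5) = 8.07 × 10^-6 M
[Mg^2+] = 3s = 2.4 × 10^-5 M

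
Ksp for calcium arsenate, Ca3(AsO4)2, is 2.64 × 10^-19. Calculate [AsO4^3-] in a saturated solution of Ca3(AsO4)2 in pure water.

[AsO4^3-] = 1.51 x 10^-4 M

Ca3(AsO4)2(s) <=> 3 Ca^2+ + 2 AsO4^3-
Ksp = [Ca^2+]^3[AsO4^3-]^2
With molar solubility s: [Ca^2+] = 3s, [AsO4^3-] = 2s.
Ksp = (3s)^3(2s)^2 = 108s^5
s^5 = 2.64 × 10^-19 / 108, so s = 7.545 × 10^-5 M
[AsO4^3-] = 2s = 1.51 × 10^-4 M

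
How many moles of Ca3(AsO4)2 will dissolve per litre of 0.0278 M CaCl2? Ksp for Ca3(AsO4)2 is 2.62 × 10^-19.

Ca3(AsO4)2(s) <=> 3 Ca^2+(aq) + 2 AsO4^3-(aq)
Ksp = [Ca^2+]^3[AsO4^3-]^2
If s mol/L dissolves here, [Ca^2+] = 0.0278 + 3s ≈ 0.0278, [AsO4^3-] = 2s (Ksp is small, so little additional dissolves).
Ksp ≈ (0.0278)^3 × (2s)^2
s = 5.52 × 10^-8 M
Check: 3s = 1.7 × 10^-7 ≪ 0.0278, so the approximation is valid.

s = 5.52 × 10^-8 M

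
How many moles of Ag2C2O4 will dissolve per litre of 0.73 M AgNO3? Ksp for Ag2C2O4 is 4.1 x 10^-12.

Ag2C2O4(s) ⇌ 2 Ag^+ + C2O4^2-
Ksp = [Ag^+]^2[C2O4^2-]
Let s be the molar solubility in this solution. [Ag^+] = 0.73 + 2s ≈ 0.73, [C2O4^2-] = s (since Ag^+ from AgNO3 dominates).
Ksp ≈ (0.73)^2 × s
s = 7.7 × 10^-12 M
Check: 2s = 1.5 x 10^-11 ≪ 0.73, so the approximation is valid.

s ≈ 7.7 × 10^-12 M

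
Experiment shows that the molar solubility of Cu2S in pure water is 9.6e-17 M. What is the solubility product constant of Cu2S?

Cu2S(s) ⇌ 2 Cu^+(aq) + S^2-(aq)
Let s = molar solubility. Then [Cu^+] = 2s and [S^2-] = s.
Ksp = [Cu^+]^2[S^2-]
Substituting: Ksp = (2s)^2s = 4s^3
With s = 9.6 × 10^-17: Ksp = 3.5 × 10^-48

Ksp = 3.5 × 10^-48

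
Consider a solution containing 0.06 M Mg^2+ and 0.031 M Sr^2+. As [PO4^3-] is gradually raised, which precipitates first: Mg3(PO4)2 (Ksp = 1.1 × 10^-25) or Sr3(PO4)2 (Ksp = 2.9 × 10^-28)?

Sr3(PO4)2

Precipitation of each salt starts when its ion product equals its Ksp.
For Mg3(PO4)2: 1.1 × 10^-25 = (0.06)^3 × [PO4^3-]^2  ⇒  [PO4^3-] = 2.3 × 10^-11 M.
For Sr3(PO4)2: 2.9 × 10^-28 = (0.031)^3 × [PO4^3-]^2  ⇒  [PO4^3-] = 3.1 × 10^-12 M.
The salt with the lower threshold [PO4^3-] precipitates first: Sr3(PO4)2.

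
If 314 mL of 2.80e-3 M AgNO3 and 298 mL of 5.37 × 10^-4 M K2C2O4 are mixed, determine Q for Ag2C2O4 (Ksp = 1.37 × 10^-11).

Total volume = 314 + 298 = 612 mL.
[Ag^+] = 2.80 × 10^-3 × (314/612) = 1.437 x 10^-3 M
[C2O4^2-] = 5.37 × 10^-4 × (298/612) = 2.615 × 10^-4 M
Ag2C2O4(s) ⇌ 2 Ag^+ + C2O4^2-, so Q = [Ag^+]^2[C2O4^2-]
Q = (1.437 × 10^-3)^2(2.615 × 10^-4) = 5.40 × 10^-10
Q > Ksp, so Ag2C2O4 will precipitate.

Q = 5.40e-10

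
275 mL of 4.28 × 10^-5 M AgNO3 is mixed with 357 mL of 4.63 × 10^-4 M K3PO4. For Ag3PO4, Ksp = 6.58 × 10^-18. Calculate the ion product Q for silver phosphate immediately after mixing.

1.69 × 10^-18

Total volume = 275 + 357 = 632 mL.
[Ag^+] = 4.28 x 10^-5 × (275/632) = 1.862 x 10^-5 M
[PO4^3-] = 4.63 x 10^-4 × (357/632) = 2.615 x 10^-4 M
Ag3PO4(s) ⇌ 3 Ag^+(aq) + PO4^3-(aq), so Q = [Ag^+]^3[PO4^3-]
Q = (1.862 x 10^-5)^3(2.615 x 10^-4) = 1.69 x 10^-18
Q < Ksp, so no precipitate of Ag3PO4 forms.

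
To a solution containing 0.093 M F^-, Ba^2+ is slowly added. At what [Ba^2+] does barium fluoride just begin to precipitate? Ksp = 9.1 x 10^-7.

[Ba^2+] = 1.1e-4 M

BaF2(s) <=> Ba^2+(aq) + 2 F^-(aq)
Ksp = [Ba^2+][F^-]^2
Precipitation begins when Q = Ksp. With [F^-] = 0.093 M:
9.1 x 10^-7 = (0.093)^2 × [Ba^2+]
[Ba^2+] = (9.1 x 10^-7 / 8.65 x 10^-3) = 1.1 × 10^-4 M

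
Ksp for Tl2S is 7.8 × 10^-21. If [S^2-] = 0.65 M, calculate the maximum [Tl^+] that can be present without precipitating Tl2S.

Tl2S(s) ⇌ 2 Tl^+ + S^2-
Ksp = [Tl^+]^2[S^2-]
Precipitation begins when Q = Ksp. With [S^2-] = 0.65 M:
7.8 × 10^-21 = (0.65) × [Tl^+]^2
[Tl^+] = (7.8 × 10^-21 / 6.5 x 10^-1)^(1/2) = 1.1 × 10^-10 M

[Tl^+] = 1.1e-10 M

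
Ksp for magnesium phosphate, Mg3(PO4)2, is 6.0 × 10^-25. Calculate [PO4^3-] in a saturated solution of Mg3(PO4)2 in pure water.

Mg3(PO4)2(s) ⇌ 3 Mg^2+(aq) + 2 PO4^3-(aq)
Ksp = [Mg^2+]^3[PO4^3-]^2
For each mole of Mg3(PO4)2 that dissolves: [Mg^2+] = 3s, [PO4^3-] = 2s.
Substituting: Ksp = (3s)^3(2s)^2 = 108s^5
Solving, s = (6.0 × 10^-25/108)^(1/5) = 5.61 × 10^-6 M
[PO4^3-] = 2s = 1.1 × 10^-5 M

1.1 × 10^-5 M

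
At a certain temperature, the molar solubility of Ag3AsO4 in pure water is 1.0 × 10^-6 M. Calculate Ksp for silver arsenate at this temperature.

Ag3AsO4(s) ⇌ 3 Ag^+ + AsO4^3-
If s mol/L of Ag3AsO4 dissolves, [Ag^+] = 3s and [AsO4^3-] = s.
Ksp = [Ag^+]^3[AsO4^3-]
So Ksp = (3s)^3 × s = 27s^4
Ksp = 27 × (1.0 x 10^-6)^4 = 2.7 × 10^-23

2.7 × 10^-23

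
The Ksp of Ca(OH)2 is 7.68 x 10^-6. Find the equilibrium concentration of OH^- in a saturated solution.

[OH^-] = 2.49 × 10^-2 M

Ca(OH)2(s) ⇌ Ca^2+ + 2 OH^-
Ksp = [Ca^2+][OH^-]^2
For each mole of Ca(OH)2 that dissolves: [Ca^2+] = s, [OH^-] = 2s.
So Ksp = s × (2s)^2 = 4s^3
Solving, s = (7.68 x 10^-6/4)^(1/3) = 1.243 × 10^-2 M
[OH^-] = 2s = 2.49 × 10^-2 M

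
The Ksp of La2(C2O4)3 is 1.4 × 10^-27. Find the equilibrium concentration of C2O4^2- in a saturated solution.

La2(C2O4)3(s) <=> 2 La^3+(aq) + 3 C2O4^2-(aq)
Ksp = [La^3+]^2[C2O4^2-]^3
If s mol/L of La2(C2O4)3 dissolves, [La^3+] = 2s and [C2O4^2-] = 3s.
Ksp = (2s)^2(3s)^3 = 108s^5
s^5 = 1.4 × 10^-27 / 108, so s = 1.67 × 10^-6 M
[C2O4^2-] = 3s = 5.0 × 10^-6 M

5.0 × 10^-6 M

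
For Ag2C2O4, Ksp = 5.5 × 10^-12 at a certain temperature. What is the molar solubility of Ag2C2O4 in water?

Ag2C2O4(s) ⇌ 2 Ag^+ + C2O4^2-
Ksp = [Ag^+]^2[C2O4^2-]
For each mole of Ag2C2O4 that dissolves: [Ag^+] = 2s, [C2O4^2-] = s.
So Ksp = (2s)^2 × s = 4s^3
s^3 = 5.5 × 10^-12 / 4, so s = 1.1 x 10^-4 M

s = 1.1 × 10^-4 M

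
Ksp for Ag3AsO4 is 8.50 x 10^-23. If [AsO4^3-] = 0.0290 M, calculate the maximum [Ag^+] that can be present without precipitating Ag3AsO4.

Ag3AsO4(s) ⇌ 3 Ag^+ + AsO4^3-
Ksp = [Ag^+]^3[AsO4^3-]
Precipitation begins when Q = Ksp. With [AsO4^3-] = 0.0290 M:
8.50 x 10^-23 = (0.0290) × [Ag^+]^3
[Ag^+] = (8.50 x 10^-23 / 2.90 x 10^-2)^(1/3) = 1.43 x 10^-7 M

[Ag^+] = 1.43 × 10^-7 M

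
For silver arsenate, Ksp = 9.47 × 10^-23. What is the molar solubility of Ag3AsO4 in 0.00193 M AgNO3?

s = 1.32 x 10^-14 M

Ag3AsO4(s) ⇌ 3 Ag^+ + AsO4^3-
Ksp = [Ag^+]^3[AsO4^3-]
Let s = moles of Ag3AsO4 that dissolve per litre. [Ag^+] = 0.00193 + 3s ≈ 0.00193, [AsO4^3-] = s (common-ion effect: Ag^+ is already 0.00193 M).
Ksp ≈ (0.00193)^3 × s
s = 1.32 × 10^-14 M
Check: 3s = 4.0 x 10^-14 ≪ 0.00193, so the approximation is valid.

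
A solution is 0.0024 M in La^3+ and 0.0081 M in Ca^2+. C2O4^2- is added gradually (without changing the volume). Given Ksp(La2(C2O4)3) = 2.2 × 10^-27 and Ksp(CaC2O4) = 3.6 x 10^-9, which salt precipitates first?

La2(C2O4)3

Precipitation of each salt starts when its ion product equals its Ksp.
For La2(C2O4)3: 2.2 × 10^-27 = (0.0024)^2 × [C2O4^2-]^3  ⇒  [C2O4^2-] = 7.3 × 10^-8 M.
For CaC2O4: 3.6 x 10^-9 = 0.0081 × [C2O4^2-]  ⇒  [C2O4^2-] = 4.4 × 10^-7 M.
The salt with the lower threshold [C2O4^2-] precipitates first: La2(C2O4)3.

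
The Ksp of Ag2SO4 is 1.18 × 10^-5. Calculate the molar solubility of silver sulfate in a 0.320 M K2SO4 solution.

Ag2SO4(s) ⇌ 2 Ag^+(aq) + SO4^2-(aq)
Ksp = [Ag^+]^2[SO4^2-]
Let s = moles of Ag2SO4 that dissolve per litre. [Ag^+] = 2s, [SO4^2-] = 0.320 + s ≈ 0.320 (since SO4^2- from K2SO4 dominates).
Ksp ≈ (2s)^2 × 0.320
s = 3.04 x 10^-3 M
Check: s = 3.0 × 10^-3 ≪ 0.320, so the approximation is valid.

3.04e-3 M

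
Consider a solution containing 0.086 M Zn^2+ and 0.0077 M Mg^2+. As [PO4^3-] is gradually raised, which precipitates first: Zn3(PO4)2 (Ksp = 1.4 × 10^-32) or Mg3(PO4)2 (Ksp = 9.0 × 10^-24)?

Each salt begins to precipitate when Q = Ksp, i.e. when [PO4^3-] reaches its threshold.
For Zn3(PO4)2: 1.4 × 10^-32 = (0.086)^3 × [PO4^3-]^2  ⇒  [PO4^3-] = 4.7 × 10^-15 M.
For Mg3(PO4)2: 9.0 × 10^-24 = (0.0077)^3 × [PO4^3-]^2  ⇒  [PO4^3-] = 4.4 × 10^-9 M.
The salt with the lower threshold [PO4^3-] precipitates first: Zn3(PO4)2.

Zn3(PO4)2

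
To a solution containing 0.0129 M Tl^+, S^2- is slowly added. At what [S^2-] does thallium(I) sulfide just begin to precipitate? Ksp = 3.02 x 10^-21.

[S^2-] ≈ 1.81 × 10^-17 M

Tl2S(s) ⇌ 2 Tl^+(aq) + S^2-(aq)
Ksp = [Tl^+]^2[S^2-]
Precipitation begins when Q = Ksp. With [Tl^+] = 0.0129 M:
3.02 x 10^-21 = (0.0129)^2 × [S^2-]
[S^2-] = (3.02 x 10^-21 / 1.664 × 10^-4) = 1.81 × 10^-17 M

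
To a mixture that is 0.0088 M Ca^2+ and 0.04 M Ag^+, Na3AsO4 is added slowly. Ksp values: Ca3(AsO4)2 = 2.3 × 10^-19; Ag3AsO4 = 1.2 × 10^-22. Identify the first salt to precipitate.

Ag3AsO4

Precipitation of each salt starts when its ion product equals its Ksp.
For Ca3(AsO4)2: 2.3 × 10^-19 = (0.0088)^3 × [AsO4^3-]^2  ⇒  [AsO4^3-] = 5.8 × 10^-7 M.
For Ag3AsO4: 1.2 × 10^-22 = (0.04)^3 × [AsO4^3-]  ⇒  [AsO4^3-] = 1.9 × 10^-18 M.
The salt with the lower threshold [AsO4^3-] precipitates first: Ag3AsO4.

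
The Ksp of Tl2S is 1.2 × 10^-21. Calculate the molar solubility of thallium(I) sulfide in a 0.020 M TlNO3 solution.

s = 3.0 × 10^-18 M

Tl2S(s) <=> 2 Tl^+ + S^2-
Ksp = [Tl^+]^2[S^2-]
Let s be the molar solubility in this solution. [Tl^+] = 0.020 + 2s ≈ 0.020, [S^2-] = s (since Tl^+ from TlNO3 dominates).
Ksp ≈ (0.020)^2 × s
s = 3.0 × 10^-18 M
Check: 2s = 6.0 x 10^-18 ≪ 0.020, so the approximation is valid.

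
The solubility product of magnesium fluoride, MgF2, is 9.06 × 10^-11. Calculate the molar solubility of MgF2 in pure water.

MgF2(s) <=> Mg^2+(aq) + 2 F^-(aq)
Ksp = [Mg^2+][F^-]^2
Let s = molar solubility. Then [Mg^2+] = s and [F^-] = 2s.
Ksp = s(2s)^2 = 4s^3
s^3 = 9.06 × 10^-11 / 4, so s = 2.83 × 10^-4 M

s ≈ 2.83 × 10^-4 M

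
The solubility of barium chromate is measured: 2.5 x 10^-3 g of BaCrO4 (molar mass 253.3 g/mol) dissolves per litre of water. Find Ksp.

Ksp = 9.7 x 10^-11

Molar solubility s = (2.5 × 10^-3 g/L) / (253.3 g/mol) = 9.87 × 10^-6 M.
BaCrO4(s) <=> Ba^2+(aq) + CrO4^2-(aq)
With molar solubility s: [Ba^2+] = s, [CrO4^2-] = s.
Ksp = [Ba^2+][CrO4^2-]
Ksp = (s)(s) = s^2
With s = 9.87 × 10^-6: Ksp = 9.7 x 10^-11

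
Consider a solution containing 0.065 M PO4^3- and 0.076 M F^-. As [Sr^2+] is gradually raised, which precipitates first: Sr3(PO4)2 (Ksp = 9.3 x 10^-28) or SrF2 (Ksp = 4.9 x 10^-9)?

Precipitation of each salt starts when its ion product equals its Ksp.
For Sr3(PO4)2: 9.3 x 10^-28 = (0.065)^2 × [Sr^2+]^3  ⇒  [Sr^2+] = 6.0 × 10^-9 M.
For SrF2: 4.9 x 10^-9 = (0.076)^2 × [Sr^2+]  ⇒  [Sr^2+] = 8.5 × 10^-7 M.
The salt with the lower threshold [Sr^2+] precipitates first: Sr3(PO4)2.

Sr3(PO4)2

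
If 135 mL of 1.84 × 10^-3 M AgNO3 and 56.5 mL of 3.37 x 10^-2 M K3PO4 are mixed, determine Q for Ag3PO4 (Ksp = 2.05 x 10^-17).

Q = 2.17e-11

Total volume = 135 + 56.5 = 191.5 mL.
[Ag^+] = 1.84 × 10^-3 × (135/191.5) = 1.297 × 10^-3 M
[PO4^3-] = 3.37 × 10^-2 × (56.5/191.5) = 9.943 × 10^-3 M
Ag3PO4(s) ⇌ 3 Ag^+ + PO4^3-, so Q = [Ag^+]^3[PO4^3-]
Q = (1.297 × 10^-3)^3(9.943 × 10^-3) = 2.17 x 10^-11
Q > Ksp, so Ag3PO4 will precipitate.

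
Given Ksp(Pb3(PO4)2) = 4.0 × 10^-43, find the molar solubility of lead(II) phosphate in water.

Pb3(PO4)2(s) ⇌ 3 Pb^2+(aq) + 2 PO4^3-(aq)
Ksp = [Pb^2+]^3[PO4^3-]^2
For each mole of Pb3(PO4)2 that dissolves: [Pb^2+] = 3s, [PO4^3-] = 2s.
Ksp = (3s)^3(2s)^2 = 108s^5
s = (4.0 × 10^-43 / 108)^(1/5) = 1.3 × 10^-9 M

s ≈ 1.3 × 10^-9 M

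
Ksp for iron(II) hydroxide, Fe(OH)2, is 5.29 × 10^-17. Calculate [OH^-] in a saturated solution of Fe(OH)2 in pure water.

Fe(OH)2(s) ⇌ Fe^2+(aq) + 2 OH^-(aq)
Ksp = [Fe^2+][OH^-]^2
If s mol/L of Fe(OH)2 dissolves, [Fe^2+] = s and [OH^-] = 2s.
So Ksp = s × (2s)^2 = 4s^3
Solving, s = (5.29 × 10^-17/4)^(1/3) = 2.365 × 10^-6 M
[OH^-] = 2s = 4.73 × 10^-6 M

[OH^-] = 4.73 × 10^-6 M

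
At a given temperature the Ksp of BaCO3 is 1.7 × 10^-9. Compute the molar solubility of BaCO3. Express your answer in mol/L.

4.1 × 10^-5 M

BaCO3(s) <=> Ba^2+ + CO3^2-
Ksp = [Ba^2+][CO3^2-]
With molar solubility s: [Ba^2+] = s, [CO3^2-] = s.
Ksp = s × s = s^2
s = (1.7 × 10^-9)^(1/2) = 4.1 x 10^-5 M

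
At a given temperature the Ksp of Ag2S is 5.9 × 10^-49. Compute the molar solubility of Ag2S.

Ag2S(s) ⇌ 2 Ag^+ + S^2-
Ksp = [Ag^+]^2[S^2-]
If s mol/L of Ag2S dissolves, [Ag^+] = 2s and [S^2-] = s.
Substituting: Ksp = (2s)^2s = 4s^3
Solving, s = (5.9 × 10^-49/4)^(1/3) = 5.3 × 10^-17 M

s = 5.3e-17 M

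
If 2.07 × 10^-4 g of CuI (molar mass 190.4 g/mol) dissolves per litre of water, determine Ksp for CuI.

Ksp ≈ 1.18 x 10^-12

Molar solubility s = (2.07 × 10^-4 g/L) / (190.4 g/mol) = 1.087 × 10^-6 M.
CuI(s) ⇌ Cu^+(aq) + I^-(aq)
If s mol/L of CuI dissolves, [Cu^+] = s and [I^-] = s.
Ksp = [Cu^+][I^-]
Ksp = s^2
Ksp = (1.087 × 10^-6)^2 = 1.18 x 10^-12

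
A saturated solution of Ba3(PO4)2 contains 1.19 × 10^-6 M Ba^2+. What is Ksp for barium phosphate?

Ba3(PO4)2(s) ⇌ 3 Ba^2+ + 2 PO4^3-
Stoichiometry gives [PO4^3-] = (2/3)[Ba^2+] = 7.933 × 10^-7 M.
Ksp = [Ba^2+]^3[PO4^3-]^2
Ksp = (1.19 x 10^-6)^3 × (7.933 × 10^-7)^2 = 1.06 × 10^-30

1.06 × 10^-30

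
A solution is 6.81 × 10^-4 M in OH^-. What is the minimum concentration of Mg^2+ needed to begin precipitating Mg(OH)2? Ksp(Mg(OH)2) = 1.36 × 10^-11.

Mg(OH)2(s) <=> Mg^2+(aq) + 2 OH^-(aq)
Ksp = [Mg^2+][OH^-]^2
Precipitation begins when Q = Ksp. With [OH^-] = 6.81 × 10^-4 M:
1.36 × 10^-11 = (6.81 × 10^-4)^2 × [Mg^2+]
[Mg^2+] = (1.36 × 10^-11 / 4.638 x 10^-7) = 2.93 x 10^-5 M

2.93 × 10^-5 M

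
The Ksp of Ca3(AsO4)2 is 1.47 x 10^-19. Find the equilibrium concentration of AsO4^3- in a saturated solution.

[AsO4^3-] = 1.34 x 10^-4 M

Ca3(AsO4)2(s) <=> 3 Ca^2+(aq) + 2 AsO4^3-(aq)
Ksp = [Ca^2+]^3[AsO4^3-]^2
With molar solubility s: [Ca^2+] = 3s, [AsO4^3-] = 2s.
Ksp = (3s)^3(2s)^2 = 108s^5
s^5 = 1.47 x 10^-19 / 108, so s = 6.711 × 10^-5 M
[AsO4^3-] = 2s = 1.34 × 10^-4 M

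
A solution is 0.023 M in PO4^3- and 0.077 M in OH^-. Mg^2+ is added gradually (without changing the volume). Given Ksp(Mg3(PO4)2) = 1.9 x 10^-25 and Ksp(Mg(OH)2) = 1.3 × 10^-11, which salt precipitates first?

Each salt begins to precipitate when Q = Ksp, i.e. when [Mg^2+] reaches its threshold.
For Mg3(PO4)2: 1.9 x 10^-25 = (0.023)^2 × [Mg^2+]^3  ⇒  [Mg^2+] = 7.1 x 10^-8 M.
For Mg(OH)2: 1.3 × 10^-11 = (0.077)^2 × [Mg^2+]  ⇒  [Mg^2+] = 2.2 × 10^-9 M.
The salt with the lower threshold [Mg^2+] precipitates first: Mg(OH)2.

Mg(OH)2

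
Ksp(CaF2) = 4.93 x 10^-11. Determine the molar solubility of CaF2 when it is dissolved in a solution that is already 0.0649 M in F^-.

CaF2(s) ⇌ Ca^2+ + 2 F^-
Ksp = [Ca^2+][F^-]^2
If s mol/L dissolves here, [Ca^2+] = s, [F^-] = 0.0649 + 2s ≈ 0.0649 (common-ion effect: F^- is already 0.0649 M).
Ksp ≈ s × (0.0649)^2
s = 1.17 x 10^-8 M
Check: 2s = 2.3 x 10^-8 ≪ 0.0649, so the approximation is valid.

s ≈ 1.17 × 10^-8 M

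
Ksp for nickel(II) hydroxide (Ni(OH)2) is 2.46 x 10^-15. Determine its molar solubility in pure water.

Ni(OH)2(s) <=> Ni^2+ + 2 OH^-
Ksp = [Ni^2+][OH^-]^2
For each mole of Ni(OH)2 that dissolves: [Ni^2+] = s, [OH^-] = 2s.
Substituting: Ksp = s(2s)^2 = 4s^3
Solving, s = (2.46 x 10^-15/4)^(1/3) = 8.50 x 10^-6 M

s ≈ 8.50 × 10^-6 M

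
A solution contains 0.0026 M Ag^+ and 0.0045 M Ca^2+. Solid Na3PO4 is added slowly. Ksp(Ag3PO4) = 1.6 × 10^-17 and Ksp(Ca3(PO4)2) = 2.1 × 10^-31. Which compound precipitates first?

Each salt begins to precipitate when Q = Ksp, i.e. when [PO4^3-] reaches its threshold.
For Ag3PO4: 1.6 × 10^-17 = (0.0026)^3 × [PO4^3-]  ⇒  [PO4^3-] = 9.1 × 10^-10 M.
For Ca3(PO4)2: 2.1 × 10^-31 = (0.0045)^3 × [PO4^3-]^2  ⇒  [PO4^3-] = 1.5 × 10^-12 M.
The salt with the lower threshold [PO4^3-] precipitates first: Ca3(PO4)2.

Ca3(PO4)2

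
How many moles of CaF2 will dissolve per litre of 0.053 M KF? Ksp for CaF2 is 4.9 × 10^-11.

s = 1.7 x 10^-8 M

CaF2(s) ⇌ Ca^2+ + 2 F^-
Ksp = [Ca^2+][F^-]^2
If s mol/L dissolves here, [Ca^2+] = s, [F^-] = 0.053 + 2s ≈ 0.053 (since F^- from KF dominates).
Ksp ≈ s × (0.053)^2
s = 1.7 × 10^-8 M
Check: 2s = 3.5 × 10^-8 ≪ 0.053, so the approximation is valid.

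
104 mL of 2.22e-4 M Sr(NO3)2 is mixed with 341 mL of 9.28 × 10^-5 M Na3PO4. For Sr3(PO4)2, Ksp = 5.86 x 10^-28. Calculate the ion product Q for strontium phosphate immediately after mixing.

Total volume = 104 + 341 = 445 mL.
[Sr^2+] = 2.22 × 10^-4 × (104/445) = 5.188 × 10^-5 M
[PO4^3-] = 9.28 × 10^-5 × (341/445) = 7.111 × 10^-5 M
Sr3(PO4)2(s) <=> 3 Sr^2+(aq) + 2 PO4^3-(aq), so Q = [Sr^2+]^3[PO4^3-]^2
Q = (5.188 × 10^-5)^3(7.111 × 10^-5)^2 = 7.06 x 10^-22
Q > Ksp, so Sr3(PO4)2 will precipitate.

Q = 7.06 × 10^-22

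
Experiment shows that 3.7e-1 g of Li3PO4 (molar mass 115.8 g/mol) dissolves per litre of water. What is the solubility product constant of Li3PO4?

Molar solubility s = (3.7 x 10^-1 g/L) / (115.8 g/mol) = 3.20 × 10^-3 M.
Li3PO4(s) ⇌ 3 Li^+ + PO4^3-
For each mole of Li3PO4 that dissolves: [Li^+] = 3s, [PO4^3-] = s.
Ksp = [Li^+]^3[PO4^3-]
Substituting: Ksp = (3s)^3s = 27s^4
Ksp = 27 × (3.20 × 10^-3)^4 = 2.8 x 10^-9

Ksp ≈ 2.8 x 10^-9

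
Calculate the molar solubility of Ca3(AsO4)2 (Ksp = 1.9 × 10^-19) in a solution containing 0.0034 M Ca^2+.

Ca3(AsO4)2(s) ⇌ 3 Ca^2+ + 2 AsO4^3-
Ksp = [Ca^2+]^3[AsO4^3-]^2
Let s be the molar solubility in this solution. [Ca^2+] = 0.0034 + 3s ≈ 0.0034, [AsO4^3-] = 2s (Ksp is small, so little additional dissolves).
Ksp ≈ (0.0034)^3 × (2s)^2
s = 1.1 × 10^-6 M
Check: 3s = 3.3 × 10^-6 ≪ 0.0034, so the approximation is valid.

s ≈ 1.1 × 10^-6 M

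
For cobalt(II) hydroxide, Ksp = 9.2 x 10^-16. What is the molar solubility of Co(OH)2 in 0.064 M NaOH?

Co(OH)2(s) ⇌ Co^2+ + 2 OH^-
Ksp = [Co^2+][OH^-]^2
Let s be the molar solubility in this solution. [Co^2+] = s, [OH^-] = 0.064 + 2s ≈ 0.064 (since OH^- from NaOH dominates).
Ksp ≈ s × (0.064)^2
s = 2.2 × 10^-13 M
Check: 2s = 4.5 × 10^-13 ≪ 0.064, so the approximation is valid.

s = 2.2 × 10^-13 M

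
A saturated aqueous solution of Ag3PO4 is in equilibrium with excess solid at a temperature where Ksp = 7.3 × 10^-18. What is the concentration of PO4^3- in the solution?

Ag3PO4(s) ⇌ 3 Ag^+(aq) + PO4^3-(aq)
Ksp = [Ag^+]^3[PO4^3-]
With molar solubility s: [Ag^+] = 3s, [PO4^3-] = s.
So Ksp = (3s)^3 × s = 27s^4
Solving, s = (7.3 × 10^-18/27)^(1/4) = 2.28 × 10^-5 M
[PO4^3-] = s = 2.3 × 10^-5 M

2.3 x 10^-5 M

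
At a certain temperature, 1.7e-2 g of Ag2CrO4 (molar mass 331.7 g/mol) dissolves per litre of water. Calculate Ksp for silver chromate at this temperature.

5.4 × 10^-13

Molar solubility s = (1.7 × 10^-2 g/L) / (331.7 g/mol) = 5.13 × 10^-5 M.
Ag2CrO4(s) ⇌ 2 Ag^+(aq) + CrO4^2-(aq)
With molar solubility s: [Ag^+] = 2s, [CrO4^2-] = s.
Ksp = [Ag^+]^2[CrO4^2-]
Ksp = (2s)^2s = 4s^3
With s = 5.13 × 10^-5: Ksp = 5.4 × 10^-13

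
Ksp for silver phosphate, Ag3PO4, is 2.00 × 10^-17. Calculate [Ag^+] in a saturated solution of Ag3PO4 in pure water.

Ag3PO4(s) ⇌ 3 Ag^+ + PO4^3-
Ksp = [Ag^+]^3[PO4^3-]
Let s = molar solubility. Then [Ag^+] = 3s and [PO4^3-] = s.
Ksp = (3s)^3s = 27s^4
Solving, s = (2.00 × 10^-17/27)^(1/4) = 2.934 x 10^-5 M
[Ag^+] = 3s = 8.80 × 10^-5 M

[Ag^+] = 8.80e-5 M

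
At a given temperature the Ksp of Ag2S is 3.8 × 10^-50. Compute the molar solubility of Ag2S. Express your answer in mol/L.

s ≈ 2.1e-17 M

Ag2S(s) ⇌ 2 Ag^+ + S^2-
Ksp = [Ag^+]^2[S^2-]
If s mol/L of Ag2S dissolves, [Ag^+] = 2s and [S^2-] = s.
So Ksp = (2s)^2 × s = 4s^3
s = (3.8 × 10^-50 / 4)^(1/3) = 2.1 × 10^-17 M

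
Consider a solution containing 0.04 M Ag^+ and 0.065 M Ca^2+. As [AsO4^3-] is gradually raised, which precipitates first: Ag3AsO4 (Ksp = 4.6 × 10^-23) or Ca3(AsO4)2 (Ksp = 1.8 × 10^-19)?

Each salt begins to precipitate when Q = Ksp, i.e. when [AsO4^3-] reaches its threshold.
For Ag3AsO4: 4.6 × 10^-23 = (0.04)^3 × [AsO4^3-]  ⇒  [AsO4^3-] = 7.2 x 10^-19 M.
For Ca3(AsO4)2: 1.8 × 10^-19 = (0.065)^3 × [AsO4^3-]^2  ⇒  [AsO4^3-] = 2.6 x 10^-8 M.
The salt with the lower threshold [AsO4^3-] precipitates first: Ag3AsO4.

Ag3AsO4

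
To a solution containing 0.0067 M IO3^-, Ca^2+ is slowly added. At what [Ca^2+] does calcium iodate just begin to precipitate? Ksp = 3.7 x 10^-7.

Ca(IO3)2(s) ⇌ Ca^2+(aq) + 2 IO3^-(aq)
Ksp = [Ca^2+][IO3^-]^2
Precipitation begins when Q = Ksp. With [IO3^-] = 0.0067 M:
3.7 x 10^-7 = (0.0067)^2 × [Ca^2+]
[Ca^2+] = (3.7 x 10^-7 / 4.49 x 10^-5) = 8.2 × 10^-3 M

8.2e-3 M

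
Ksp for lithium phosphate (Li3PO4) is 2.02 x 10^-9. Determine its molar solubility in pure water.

s = 2.94 x 10^-3 M

Li3PO4(s) ⇌ 3 Li^+(aq) + PO4^3-(aq)
Ksp = [Li^+]^3[PO4^3-]
If s mol/L of Li3PO4 dissolves, [Li^+] = 3s and [PO4^3-] = s.
Ksp = (3s)^3s = 27s^4
Solving, s = (2.02 x 10^-9/27)^(1/4) = 2.94 × 10^-3 M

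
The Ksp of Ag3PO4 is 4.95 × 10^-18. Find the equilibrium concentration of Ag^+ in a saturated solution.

[Ag^+] ≈ 6.21 × 10^-5 M

Ag3PO4(s) ⇌ 3 Ag^+ + PO4^3-
Ksp = [Ag^+]^3[PO4^3-]
For each mole of Ag3PO4 that dissolves: [Ag^+] = 3s, [PO4^3-] = s.
Substituting: Ksp = (3s)^3s = 27s^4
Solving, s = (4.95 × 10^-18/27)^(1/4) = 2.069 × 10^-5 M
[Ag^+] = 3s = 6.21 × 10^-5 M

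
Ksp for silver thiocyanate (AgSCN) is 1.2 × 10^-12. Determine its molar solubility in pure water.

AgSCN(s) ⇌ Ag^+ + SCN^-
Ksp = [Ag^+][SCN^-]
If s mol/L of AgSCN dissolves, [Ag^+] = s and [SCN^-] = s.
Ksp = s × s = s^2
s = (1.2 × 10^-12)^(1/2) = 1.1 x 10^-6 M

s = 1.1e-6 M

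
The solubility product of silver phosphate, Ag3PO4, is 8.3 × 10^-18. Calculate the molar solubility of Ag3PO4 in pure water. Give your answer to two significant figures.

2.4 x 10^-5 M

Ag3PO4(s) <=> 3 Ag^+(aq) + PO4^3-(aq)
Ksp = [Ag^+]^3[PO4^3-]
For each mole of Ag3PO4 that dissolves: [Ag^+] = 3s, [PO4^3-] = s.
Ksp = (3s)^3s = 27s^4
s^4 = 8.3 × 10^-18 / 27, so s = 2.4 x 10^-5 M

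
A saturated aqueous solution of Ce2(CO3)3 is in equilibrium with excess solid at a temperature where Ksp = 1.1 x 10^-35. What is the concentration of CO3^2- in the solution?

Ce2(CO3)3(s) ⇌ 2 Ce^3+ + 3 CO3^2-
Ksp = [Ce^3+]^2[CO3^2-]^3
If s mol/L of Ce2(CO3)3 dissolves, [Ce^3+] = 2s and [CO3^2-] = 3s.
So Ksp = (2s)^2 × (3s)^3 = 108s^5
s^5 = 1.1 x 10^-35 / 108, so s = 4.00 × 10^-8 M
[CO3^2-] = 3s = 1.2 × 10^-7 M

[CO3^2-] ≈ 1.2 × 10^-7 M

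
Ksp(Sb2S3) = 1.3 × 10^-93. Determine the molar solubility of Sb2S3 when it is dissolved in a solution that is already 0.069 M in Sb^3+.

Sb2S3(s) ⇌ 2 Sb^3+ + 3 S^2-
Ksp = [Sb^3+]^2[S^2-]^3
Let s = moles of Sb2S3 that dissolve per litre. [Sb^3+] = 0.069 + 2s ≈ 0.069, [S^2-] = 3s (Ksp is small, so little additional dissolves).
Ksp ≈ (0.069)^2 × (3s)^3
s = 2.2 × 10^-31 M
Check: 2s = 4.3 × 10^-31 ≪ 0.069, so the approximation is valid.

2.2e-31 M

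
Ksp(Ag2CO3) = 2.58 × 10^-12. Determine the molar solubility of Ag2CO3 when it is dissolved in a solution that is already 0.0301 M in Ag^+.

s = 2.85 × 10^-9 M

Ag2CO3(s) ⇌ 2 Ag^+ + CO3^2-
Ksp = [Ag^+]^2[CO3^2-]
Let s = moles of Ag2CO3 that dissolve per litre. [Ag^+] = 0.0301 + 2s ≈ 0.0301, [CO3^2-] = s (Ksp is small, so little additional dissolves).
Ksp ≈ (0.0301)^2 × s
s = 2.85 x 10^-9 M
Check: 2s = 5.7 x 10^-9 ≪ 0.0301, so the approximation is valid.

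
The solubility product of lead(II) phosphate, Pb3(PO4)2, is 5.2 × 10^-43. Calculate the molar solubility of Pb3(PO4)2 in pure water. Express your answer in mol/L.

1.4e-9 M

Pb3(PO4)2(s) ⇌ 3 Pb^2+ + 2 PO4^3-
Ksp = [Pb^2+]^3[PO4^3-]^2
With molar solubility s: [Pb^2+] = 3s, [PO4^3-] = 2s.
Ksp = (3s)^3(2s)^2 = 108s^5
s^5 = 5.2 × 10^-43 / 108, so s = 1.4 × 10^-9 M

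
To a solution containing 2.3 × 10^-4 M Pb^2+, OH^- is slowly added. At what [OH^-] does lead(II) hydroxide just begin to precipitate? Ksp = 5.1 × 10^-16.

[OH^-] = 1.5 x 10^-6 M

Pb(OH)2(s) ⇌ Pb^2+(aq) + 2 OH^-(aq)
Ksp = [Pb^2+][OH^-]^2
Precipitation begins when Q = Ksp. With [Pb^2+] = 2.3 × 10^-4 M:
5.1 × 10^-16 = (2.3 × 10^-4) × [OH^-]^2
[OH^-] = (5.1 × 10^-16 / 2.3 × 10^-4)^(1/2) = 1.5 × 10^-6 M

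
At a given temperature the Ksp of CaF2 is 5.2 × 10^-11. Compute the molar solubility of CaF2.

2.4e-4 M

CaF2(s) <=> Ca^2+ + 2 F^-
Ksp = [Ca^2+][F^-]^2
With molar solubility s: [Ca^2+] = s, [F^-] = 2s.
Ksp = s(2s)^2 = 4s^3
Solving, s = (5.2 × 10^-11/4)^(1/3) = 2.4 × 10^-4 M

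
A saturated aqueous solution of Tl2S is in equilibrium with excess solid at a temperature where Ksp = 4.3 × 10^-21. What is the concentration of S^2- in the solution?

1.0 x 10^-7 M

Tl2S(s) ⇌ 2 Tl^+ + S^2-
Ksp = [Tl^+]^2[S^2-]
If s mol/L of Tl2S dissolves, [Tl^+] = 2s and [S^2-] = s.
Substituting: Ksp = (2s)^2s = 4s^3
s = (4.3 × 10^-21 / 4)^(1/3) = 1.02 × 10^-7 M
[S^2-] = s = 1.0 × 10^-7 M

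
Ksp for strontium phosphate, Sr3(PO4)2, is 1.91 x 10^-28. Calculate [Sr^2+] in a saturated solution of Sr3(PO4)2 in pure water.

Sr3(PO4)2(s) ⇌ 3 Sr^2+ + 2 PO4^3-
Ksp = [Sr^2+]^3[PO4^3-]^2
Let s = molar solubility. Then [Sr^2+] = 3s and [PO4^3-] = 2s.
Substituting: Ksp = (3s)^3(2s)^2 = 108s^5
Solving, s = (1.91 x 10^-28/108)^(1/5) = 1.121 × 10^-6 M
[Sr^2+] = 3s = 3.36 × 10^-6 M

[Sr^2+] = 3.36 x 10^-6 M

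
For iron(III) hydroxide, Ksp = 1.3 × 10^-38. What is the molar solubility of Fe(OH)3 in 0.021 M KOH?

s = 1.4e-33 M

Fe(OH)3(s) <=> Fe^3+(aq) + 3 OH^-(aq)
Ksp = [Fe^3+][OH^-]^3
Let s = moles of Fe(OH)3 that dissolve per litre. [Fe^3+] = s, [OH^-] = 0.021 + 3s ≈ 0.021 (since OH^- from KOH dominates).
Ksp ≈ s × (0.021)^3
s = 1.4 x 10^-33 M
Check: 3s = 4.2 × 10^-33 ≪ 0.021, so the approximation is valid.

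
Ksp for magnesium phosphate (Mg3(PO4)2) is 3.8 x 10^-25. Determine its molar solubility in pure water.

Mg3(PO4)2(s) ⇌ 3 Mg^2+ + 2 PO4^3-
Ksp = [Mg^2+]^3[PO4^3-]^2
For each mole of Mg3(PO4)2 that dissolves: [Mg^2+] = 3s, [PO4^3-] = 2s.
Substituting: Ksp = (3s)^3(2s)^2 = 108s^5
Solving, s = (3.8 x 10^-25/108)^(1/5) = 5.1 x 10^-6 M

5.1 × 10^-6 M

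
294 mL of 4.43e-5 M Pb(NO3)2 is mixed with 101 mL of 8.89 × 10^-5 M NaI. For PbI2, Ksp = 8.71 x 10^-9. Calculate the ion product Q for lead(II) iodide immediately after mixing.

Total volume = 294 + 101 = 395 mL.
[Pb^2+] = 4.43 × 10^-5 × (294/395) = 3.297 x 10^-5 M
[I^-] = 8.89 × 10^-5 × (101/395) = 2.273 × 10^-5 M
PbI2(s) ⇌ Pb^2+(aq) + 2 I^-(aq), so Q = [Pb^2+][I^-]^2
Q = (3.297 × 10^-5)(2.273 × 10^-5)^2 = 1.70 × 10^-14
Q < Ksp, so no precipitate of PbI2 forms.

Q ≈ 1.70e-14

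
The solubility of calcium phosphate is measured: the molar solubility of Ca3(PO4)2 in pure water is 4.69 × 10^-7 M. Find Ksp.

Ksp ≈ 2.45e-30

Ca3(PO4)2(s) ⇌ 3 Ca^2+ + 2 PO4^3-
If s mol/L of Ca3(PO4)2 dissolves, [Ca^2+] = 3s and [PO4^3-] = 2s.
Ksp = [Ca^2+]^3[PO4^3-]^2
Substituting: Ksp = (3s)^3(2s)^2 = 108s^5
With s = 4.69 x 10^-7: Ksp = 2.45 × 10^-30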